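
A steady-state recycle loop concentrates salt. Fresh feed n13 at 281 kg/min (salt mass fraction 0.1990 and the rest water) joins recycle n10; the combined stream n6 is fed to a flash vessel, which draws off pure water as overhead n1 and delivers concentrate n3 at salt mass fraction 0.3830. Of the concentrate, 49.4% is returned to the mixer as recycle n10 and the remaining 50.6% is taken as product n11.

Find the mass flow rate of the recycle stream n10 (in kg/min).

142.5 kg/min

Overall salt balance (none leaves overhead): salt in fresh feed = salt in product, i.e. 281×0.199 = (1−0.494)·n3·0.383.
n3 = 55.919/(0.383×0.506) = 288.54 kg/min.
Recycle n10 = 0.494×288.54 = 142.54 kg/min.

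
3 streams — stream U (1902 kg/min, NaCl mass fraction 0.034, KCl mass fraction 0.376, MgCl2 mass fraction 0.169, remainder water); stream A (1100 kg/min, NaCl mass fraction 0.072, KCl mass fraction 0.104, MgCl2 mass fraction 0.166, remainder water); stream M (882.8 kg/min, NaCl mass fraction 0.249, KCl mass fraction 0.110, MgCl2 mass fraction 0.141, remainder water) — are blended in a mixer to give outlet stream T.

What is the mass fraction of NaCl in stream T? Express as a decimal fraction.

Total flow out = 1902 + 1100 + 882.8 = 3884.8 kg/min.
NaCl in = 1902×0.034 + 1100×0.072 + 882.8×0.249 = 363.69 kg/min.
NaCl mass fraction in T = 363.69/3884.8 = 0.094.

0.094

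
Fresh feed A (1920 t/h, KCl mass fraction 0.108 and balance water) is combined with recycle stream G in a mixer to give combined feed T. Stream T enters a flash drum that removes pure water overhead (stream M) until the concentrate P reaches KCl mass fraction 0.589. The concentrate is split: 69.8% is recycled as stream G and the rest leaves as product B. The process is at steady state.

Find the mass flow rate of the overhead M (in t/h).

Overall KCl balance (none leaves overhead): KCl in fresh feed = KCl in product, i.e. 1920×0.108 = (1−0.698)·P·0.589.
P = 207.36/(0.589×0.302) = 1165.7 t/h.
Recycle G = 0.698×1165.7 = 813.69 t/h.
Combined feed T = 1920 + 813.69 = 2733.7 t/h.
Overhead M = T − P = 2733.7 − 1165.7 = 1567.9 t/h.

1568 t/h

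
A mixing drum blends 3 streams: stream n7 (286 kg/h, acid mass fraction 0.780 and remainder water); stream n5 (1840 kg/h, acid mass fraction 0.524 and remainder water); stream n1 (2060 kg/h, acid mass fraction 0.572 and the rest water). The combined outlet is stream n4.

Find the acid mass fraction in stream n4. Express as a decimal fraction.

Total flow out = 286 + 1840 + 2060 = 4186 kg/h.
acid in = 286×0.780 + 1840×0.524 + 2060×0.572 = 2365.6 kg/h.
acid mass fraction in n4 = 2365.6/4186 = 0.565.

0.565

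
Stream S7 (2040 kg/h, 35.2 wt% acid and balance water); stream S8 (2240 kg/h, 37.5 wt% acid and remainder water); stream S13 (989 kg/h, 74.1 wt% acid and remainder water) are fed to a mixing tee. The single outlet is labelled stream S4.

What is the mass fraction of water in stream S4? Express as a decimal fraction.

Total flow out = 2040 + 2240 + 989 = 5269 kg/h.
water in = 2040×0.648 + 2240×0.625 + 989×0.259 = 2978.1 kg/h.
water mass fraction in S4 = 2978.1/5269 = 0.565.

0.565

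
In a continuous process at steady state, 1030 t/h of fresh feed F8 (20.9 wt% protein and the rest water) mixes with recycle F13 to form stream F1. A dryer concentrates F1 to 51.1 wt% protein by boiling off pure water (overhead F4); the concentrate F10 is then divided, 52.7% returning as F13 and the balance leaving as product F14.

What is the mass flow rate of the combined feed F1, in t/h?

Overall protein balance (none leaves overhead): protein in fresh feed = protein in product, i.e. 1030×0.209 = (1−0.527)·F10·0.511.
F10 = 215.27/(0.511×0.473) = 890.64 t/h.
Recycle F13 = 0.527×890.64 = 469.37 t/h.
Combined feed F1 = 1030 + 469.37 = 1499.4 t/h.

1499 t/h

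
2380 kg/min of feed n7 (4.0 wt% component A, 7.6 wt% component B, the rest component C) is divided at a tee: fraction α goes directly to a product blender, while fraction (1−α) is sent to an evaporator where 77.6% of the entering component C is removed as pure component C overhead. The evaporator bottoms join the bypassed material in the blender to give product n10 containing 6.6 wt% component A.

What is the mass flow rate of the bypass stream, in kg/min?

1013 kg/min

All 2380×0.040 = 95.2 kg/min of component A reaches n10, so n10 = 95.2/0.066 = 1442.4 kg/min and vapour = 937.58 kg/min.
The evaporator receives (1−α)·2380 of feed at 0.884 component C and removes 0.776 of that component C:
0.776×0.884×(1−α)×2380 = 937.58
(1−α) = 937.58/1632.6 = 0.5743;  α = 0.4257.
Bypass flow = 0.4257×2380 = 1013.2 kg/min.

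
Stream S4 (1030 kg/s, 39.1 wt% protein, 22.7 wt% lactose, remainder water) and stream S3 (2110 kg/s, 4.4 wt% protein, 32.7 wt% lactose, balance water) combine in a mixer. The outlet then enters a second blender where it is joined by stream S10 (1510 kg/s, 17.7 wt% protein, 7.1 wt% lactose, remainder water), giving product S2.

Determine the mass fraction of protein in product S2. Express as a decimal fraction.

Overall, product flow = 4650 kg/s.
protein in = 1030×0.391 + 2110×0.044 + 1510×0.177 = 762.84 kg/s.
protein fraction in S2 = 0.164.

0.164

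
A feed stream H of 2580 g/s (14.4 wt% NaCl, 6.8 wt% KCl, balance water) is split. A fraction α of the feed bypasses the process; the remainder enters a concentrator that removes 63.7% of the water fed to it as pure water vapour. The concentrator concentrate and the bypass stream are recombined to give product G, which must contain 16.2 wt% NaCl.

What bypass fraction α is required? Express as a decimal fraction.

0.779

All 2580×0.144 = 371.52 g/s of NaCl reaches G, so G = 371.52/0.162 = 2293.3 g/s and vapour = 286.67 g/s.
The evaporator receives (1−α)·2580 of feed at 0.788 water and removes 0.637 of that water:
0.637×0.788×(1−α)×2580 = 286.67
(1−α) = 286.67/1295 = 0.2214;  α = 0.7786.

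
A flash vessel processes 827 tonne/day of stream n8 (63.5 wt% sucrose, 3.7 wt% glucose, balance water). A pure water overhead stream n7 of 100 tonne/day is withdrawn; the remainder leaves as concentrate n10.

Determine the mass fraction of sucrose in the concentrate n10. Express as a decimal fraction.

sucrose is not removed: 827×0.635 = 525.14 tonne/day of sucrose enters n10.
Concentrate = 827 − 100 = 727 tonne/day.
Mass fraction = 525.14/727 = 0.722.

0.722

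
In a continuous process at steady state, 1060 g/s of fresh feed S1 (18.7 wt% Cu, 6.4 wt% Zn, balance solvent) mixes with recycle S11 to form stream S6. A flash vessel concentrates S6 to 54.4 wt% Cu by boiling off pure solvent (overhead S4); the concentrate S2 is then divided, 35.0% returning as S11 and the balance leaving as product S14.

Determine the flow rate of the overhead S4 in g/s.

Overall Cu balance (none leaves overhead): Cu in fresh feed = Cu in product, i.e. 1060×0.187 = (1−0.350)·S2·0.544.
S2 = 198.22/(0.544×0.650) = 560.58 g/s.
Recycle S11 = 0.350×560.58 = 196.2 g/s.
Combined feed S6 = 1060 + 196.2 = 1256.2 g/s.
Overhead S4 = S6 − S2 = 1256.2 − 560.58 = 695.63 g/s.

695.6 g/s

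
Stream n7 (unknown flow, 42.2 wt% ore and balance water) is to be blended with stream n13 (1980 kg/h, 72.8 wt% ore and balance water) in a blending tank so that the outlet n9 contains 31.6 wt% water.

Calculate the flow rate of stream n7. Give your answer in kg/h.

Let n7 be the unknown flow. Total out = 1980 + n7.
water balance: 538.56 + 0.578·n7 = 0.316·(1980 + n7)
(0.578 − 0.316)·n7 = 0.316×1980 − 538.56 = 87.12
n7 = 87.12 / 0.262 = 332.52 kg/h

332.5 kg/h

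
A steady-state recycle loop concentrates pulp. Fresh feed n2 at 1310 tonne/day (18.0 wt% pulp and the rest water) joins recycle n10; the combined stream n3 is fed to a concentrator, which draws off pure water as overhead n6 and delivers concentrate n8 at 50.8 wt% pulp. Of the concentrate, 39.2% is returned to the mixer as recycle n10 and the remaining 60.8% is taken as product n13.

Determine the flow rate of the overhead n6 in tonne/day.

Overall pulp balance (none leaves overhead): pulp in fresh feed = pulp in product, i.e. 1310×0.180 = (1−0.392)·n8·0.508.
n8 = 235.8/(0.508×0.608) = 763.44 tonne/day.
Recycle n10 = 0.392×763.44 = 299.27 tonne/day.
Combined feed n3 = 1310 + 299.27 = 1609.3 tonne/day.
Overhead n6 = n3 − n8 = 1609.3 − 763.44 = 845.83 tonne/day.

845.8 tonne/day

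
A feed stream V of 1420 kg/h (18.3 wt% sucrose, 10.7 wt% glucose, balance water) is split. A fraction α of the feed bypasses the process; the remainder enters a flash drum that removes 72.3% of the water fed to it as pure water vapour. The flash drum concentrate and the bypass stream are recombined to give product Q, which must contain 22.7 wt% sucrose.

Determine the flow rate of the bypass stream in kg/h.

All 1420×0.183 = 259.86 kg/h of sucrose reaches Q, so Q = 259.86/0.227 = 1144.8 kg/h and vapour = 275.24 kg/h.
The evaporator receives (1−α)·1420 of feed at 0.710 water and removes 0.723 of that water:
0.723×0.710×(1−α)×1420 = 275.24
(1−α) = 275.24/728.93 = 0.3776;  α = 0.6224.
Bypass flow = 0.6224×1420 = 883.81 kg/h.

883.8 kg/h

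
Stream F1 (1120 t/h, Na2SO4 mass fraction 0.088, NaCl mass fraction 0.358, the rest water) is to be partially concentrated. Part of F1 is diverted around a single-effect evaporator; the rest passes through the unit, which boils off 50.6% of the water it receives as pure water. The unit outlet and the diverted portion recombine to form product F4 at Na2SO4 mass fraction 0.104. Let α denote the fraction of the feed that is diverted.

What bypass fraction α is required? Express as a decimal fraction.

All 1120×0.088 = 98.56 t/h of Na2SO4 reaches F4, so F4 = 98.56/0.104 = 947.69 t/h and vapour = 172.31 t/h.
The evaporator receives (1−α)·1120 of feed at 0.554 water and removes 0.506 of that water:
0.506×0.554×(1−α)×1120 = 172.31
(1−α) = 172.31/313.96 = 0.5488;  α = 0.4512.

0.451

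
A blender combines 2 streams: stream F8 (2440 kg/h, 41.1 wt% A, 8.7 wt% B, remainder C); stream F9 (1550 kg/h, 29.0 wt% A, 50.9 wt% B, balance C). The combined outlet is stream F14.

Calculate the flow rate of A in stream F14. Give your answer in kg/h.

1452 kg/h

A out = A in = 2440×0.411 + 1550×0.290 = 1452.3 kg/h.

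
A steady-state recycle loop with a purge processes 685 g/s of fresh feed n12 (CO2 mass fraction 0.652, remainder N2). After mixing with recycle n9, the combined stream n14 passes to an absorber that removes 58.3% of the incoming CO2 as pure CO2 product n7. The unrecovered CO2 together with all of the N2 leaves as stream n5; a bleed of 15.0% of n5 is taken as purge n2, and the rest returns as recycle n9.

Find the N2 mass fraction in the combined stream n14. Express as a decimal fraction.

0.697

N2 enters only via n12 and leaves only via the purge: 685×0.348 = 0.150×(N2 in n5), and the absorber passes all N2, so N2 in n14 = N2 in n5 = 1589.2 g/s.
CO2 in n14: m_A = 685×0.652 + (1−0.150)·(1−0.583)·m_A, so m_A = 446.62/0.6455 = 691.84 g/s.
n14 = 691.84 + 1589.2 = 2281 g/s.
N2 fraction in n14 = 1589.2/2281 = 0.697.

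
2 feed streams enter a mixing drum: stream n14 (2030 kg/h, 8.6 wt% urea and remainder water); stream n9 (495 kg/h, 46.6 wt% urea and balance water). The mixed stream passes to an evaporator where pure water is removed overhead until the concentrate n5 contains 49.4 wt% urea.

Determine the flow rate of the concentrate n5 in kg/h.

urea entering = 2030×0.086 + 495×0.466 = 405.25 kg/h.
All urea reports to n5, so n5 = 405.25/0.494 = 820.34 kg/h.

820.3 kg/h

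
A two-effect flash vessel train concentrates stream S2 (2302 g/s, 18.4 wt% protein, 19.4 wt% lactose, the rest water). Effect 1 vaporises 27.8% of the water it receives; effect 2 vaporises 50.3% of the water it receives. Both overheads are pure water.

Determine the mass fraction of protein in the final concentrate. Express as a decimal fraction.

0.306

water in feed = 2302×0.622 = 1431.8 g/s.
After stage 1: water left = (1−0.278)×1431.8 = 1033.8; stream total = 1903.9 g/s.
After stage 2: water left = (1−0.503)×1033.8 = 513.79; final concentrate = 1384 g/s.
protein fraction = 423.57/1384 = 0.306.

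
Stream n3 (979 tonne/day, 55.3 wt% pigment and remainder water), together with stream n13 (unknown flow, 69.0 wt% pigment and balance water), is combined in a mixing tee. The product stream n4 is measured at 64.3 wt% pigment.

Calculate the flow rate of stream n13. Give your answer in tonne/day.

Let n13 be the unknown flow. Total out = 979 + n13.
pigment balance: 541.39 + 0.690·n13 = 0.643·(979 + n13)
(0.690 − 0.643)·n13 = 0.643×979 − 541.39 = 88.11
n13 = 88.11 / 0.047 = 1874.7 tonne/day

1875 tonne/day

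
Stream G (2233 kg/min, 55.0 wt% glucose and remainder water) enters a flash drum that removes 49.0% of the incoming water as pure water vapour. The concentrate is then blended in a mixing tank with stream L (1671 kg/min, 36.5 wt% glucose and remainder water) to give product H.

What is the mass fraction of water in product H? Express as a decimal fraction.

0.4612

Vapour removed = 0.490×0.450×2233 = 492.38 kg/min; concentrate = 1740.6 kg/min.
water reaching the mixer = 512.47 (from concentrate) + 1671×0.635 = 1573.6 kg/min.
Product flow = 1740.6 + 1671 = 3411.6 kg/min; water fraction = 0.4612.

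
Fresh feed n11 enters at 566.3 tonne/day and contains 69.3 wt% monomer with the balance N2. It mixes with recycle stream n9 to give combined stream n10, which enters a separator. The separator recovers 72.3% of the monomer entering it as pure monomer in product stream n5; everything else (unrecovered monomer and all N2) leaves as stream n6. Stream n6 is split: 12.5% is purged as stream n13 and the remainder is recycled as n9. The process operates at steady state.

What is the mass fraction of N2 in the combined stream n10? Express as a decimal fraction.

0.729

N2 enters only via n11 and leaves only via the purge: 566.3×0.307 = 0.125×(N2 in n6), and the separator passes all N2, so N2 in n10 = N2 in n6 = 1390.8 tonne/day.
monomer in n10: m_A = 566.3×0.693 + (1−0.125)·(1−0.723)·m_A, so m_A = 392.45/0.7576 = 517.99 tonne/day.
n10 = 517.99 + 1390.8 = 1908.8 tonne/day.
N2 fraction in n10 = 1390.8/1908.8 = 0.729.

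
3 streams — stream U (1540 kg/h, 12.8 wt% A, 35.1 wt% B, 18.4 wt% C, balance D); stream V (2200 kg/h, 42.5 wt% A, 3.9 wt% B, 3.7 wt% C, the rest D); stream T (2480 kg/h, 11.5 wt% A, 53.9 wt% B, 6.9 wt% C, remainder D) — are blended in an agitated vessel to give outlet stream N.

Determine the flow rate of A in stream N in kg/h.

1417 kg/h

A out = A in = 1540×0.128 + 2200×0.425 + 2480×0.115 = 1417.3 kg/h.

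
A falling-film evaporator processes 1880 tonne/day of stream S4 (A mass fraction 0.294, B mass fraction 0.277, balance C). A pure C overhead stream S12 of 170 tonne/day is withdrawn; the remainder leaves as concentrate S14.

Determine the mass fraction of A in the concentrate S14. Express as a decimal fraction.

A is not removed: 1880×0.294 = 552.72 tonne/day of A enters S14.
Concentrate = 1880 − 170 = 1710 tonne/day.
Mass fraction = 552.72/1710 = 0.323.

0.323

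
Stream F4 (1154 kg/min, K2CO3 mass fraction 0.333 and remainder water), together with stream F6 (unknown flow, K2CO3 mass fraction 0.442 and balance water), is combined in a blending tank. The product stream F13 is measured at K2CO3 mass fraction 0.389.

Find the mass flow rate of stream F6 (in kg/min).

1219 kg/min

Let F6 be the unknown flow. Total out = 1154 + F6.
K2CO3 balance: 384.28 + 0.442·F6 = 0.389·(1154 + F6)
(0.442 − 0.389)·F6 = 0.389×1154 − 384.28 = 64.624
F6 = 64.624 / 0.053 = 1219.3 kg/min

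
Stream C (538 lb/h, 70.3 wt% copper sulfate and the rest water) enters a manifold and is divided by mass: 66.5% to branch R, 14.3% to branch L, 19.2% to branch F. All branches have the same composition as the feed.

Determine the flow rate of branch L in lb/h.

76.93 lb/h

Branch L flow = 0.143×538 = 76.934 lb/h.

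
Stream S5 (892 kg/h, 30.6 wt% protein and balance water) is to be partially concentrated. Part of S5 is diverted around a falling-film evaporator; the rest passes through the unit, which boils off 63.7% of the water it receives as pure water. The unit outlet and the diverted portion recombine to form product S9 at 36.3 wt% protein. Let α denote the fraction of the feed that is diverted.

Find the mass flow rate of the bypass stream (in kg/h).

575.2 kg/h

All 892×0.306 = 272.95 kg/h of protein reaches S9, so S9 = 272.95/0.363 = 751.93 kg/h and vapour = 140.07 kg/h.
The evaporator receives (1−α)·892 of feed at 0.694 water and removes 0.637 of that water:
0.637×0.694×(1−α)×892 = 140.07
(1−α) = 140.07/394.33 = 0.3552;  α = 0.6448.
Bypass flow = 0.6448×892 = 575.16 kg/h.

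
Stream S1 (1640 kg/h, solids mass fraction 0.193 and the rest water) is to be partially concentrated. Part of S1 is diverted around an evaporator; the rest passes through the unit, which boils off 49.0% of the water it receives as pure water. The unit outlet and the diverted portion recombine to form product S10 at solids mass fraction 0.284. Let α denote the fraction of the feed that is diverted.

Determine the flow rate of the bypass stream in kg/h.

311.1 kg/h

All 1640×0.193 = 316.52 kg/h of solids reaches S10, so S10 = 316.52/0.284 = 1114.5 kg/h and vapour = 525.49 kg/h.
The evaporator receives (1−α)·1640 of feed at 0.807 water and removes 0.490 of that water:
0.490×0.807×(1−α)×1640 = 525.49
(1−α) = 525.49/648.51 = 0.8103;  α = 0.1897.
Bypass flow = 0.1897×1640 = 311.08 kg/h.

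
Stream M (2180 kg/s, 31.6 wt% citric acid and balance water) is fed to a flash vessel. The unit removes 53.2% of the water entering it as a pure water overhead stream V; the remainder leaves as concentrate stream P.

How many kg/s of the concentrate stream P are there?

water entering = 2180×0.684 = 1491.1 kg/s; overhead removed = 0.532×1491.1 = 793.28 kg/s.
Concentrate = 2180 − 793.28 = 1386.7 kg/s.

1387 kg/s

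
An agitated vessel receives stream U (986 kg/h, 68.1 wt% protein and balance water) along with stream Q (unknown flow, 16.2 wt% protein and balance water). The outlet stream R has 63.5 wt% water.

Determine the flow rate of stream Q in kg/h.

1535 kg/h

Let Q be the unknown flow. Total out = 986 + Q.
water balance: 314.53 + 0.838·Q = 0.635·(986 + Q)
(0.838 − 0.635)·Q = 0.635×986 − 314.53 = 311.58
Q = 311.58 / 0.203 = 1534.9 kg/h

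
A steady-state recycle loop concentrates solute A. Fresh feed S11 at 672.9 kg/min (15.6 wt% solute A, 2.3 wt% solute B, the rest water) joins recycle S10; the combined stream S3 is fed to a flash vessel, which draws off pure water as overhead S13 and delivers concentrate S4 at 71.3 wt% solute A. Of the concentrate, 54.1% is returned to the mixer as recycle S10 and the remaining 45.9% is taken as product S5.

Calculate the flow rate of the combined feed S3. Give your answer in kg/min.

846.4 kg/min

Overall solute A balance (none leaves overhead): solute A in fresh feed = solute A in product, i.e. 672.9×0.156 = (1−0.541)·S4·0.713.
S4 = 104.97/(0.713×0.459) = 320.75 kg/min.
Recycle S10 = 0.541×320.75 = 173.53 kg/min.
Combined feed S3 = 672.9 + 173.53 = 846.43 kg/min.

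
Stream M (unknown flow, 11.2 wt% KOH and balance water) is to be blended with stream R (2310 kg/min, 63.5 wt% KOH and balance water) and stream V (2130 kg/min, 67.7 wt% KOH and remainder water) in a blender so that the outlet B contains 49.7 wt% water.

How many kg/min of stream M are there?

1728 kg/min

Let M be the unknown flow. Total out = 4440 + M.
water balance: 1531.1 + 0.888·M = 0.497·(4440 + M)
(0.888 − 0.497)·M = 0.497×4440 − 1531.1 = 675.54
M = 675.54 / 0.391 = 1727.7 kg/min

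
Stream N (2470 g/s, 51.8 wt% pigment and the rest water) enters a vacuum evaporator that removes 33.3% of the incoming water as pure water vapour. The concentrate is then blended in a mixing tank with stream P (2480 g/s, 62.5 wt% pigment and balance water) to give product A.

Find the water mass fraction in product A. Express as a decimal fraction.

0.379

Vapour removed = 0.333×0.482×2470 = 396.45 g/s; concentrate = 2073.6 g/s.
water reaching the mixer = 794.09 (from concentrate) + 2480×0.375 = 1724.1 g/s.
Product flow = 2073.6 + 2480 = 4553.6 g/s; water fraction = 0.379.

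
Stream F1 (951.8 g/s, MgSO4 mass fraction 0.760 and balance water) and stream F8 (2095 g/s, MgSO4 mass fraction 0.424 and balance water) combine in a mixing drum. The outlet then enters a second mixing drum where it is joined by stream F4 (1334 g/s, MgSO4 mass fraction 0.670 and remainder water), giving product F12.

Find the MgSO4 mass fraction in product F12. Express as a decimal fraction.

0.572

Overall, product flow = 4380.8 g/s.
MgSO4 in = 951.8×0.760 + 2095×0.424 + 1334×0.670 = 2505.4 g/s.
MgSO4 fraction in F12 = 0.572.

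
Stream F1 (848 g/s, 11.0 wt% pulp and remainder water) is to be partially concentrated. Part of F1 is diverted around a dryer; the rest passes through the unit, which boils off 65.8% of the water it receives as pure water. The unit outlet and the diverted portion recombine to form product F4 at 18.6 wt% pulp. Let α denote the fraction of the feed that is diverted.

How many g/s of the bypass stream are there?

All 848×0.110 = 93.28 g/s of pulp reaches F4, so F4 = 93.28/0.186 = 501.51 g/s and vapour = 346.49 g/s.
The evaporator receives (1−α)·848 of feed at 0.890 water and removes 0.658 of that water:
0.658×0.890×(1−α)×848 = 346.49
(1−α) = 346.49/496.61 = 0.6977;  α = 0.3023.
Bypass flow = 0.3023×848 = 256.33 g/s.

256.3 g/s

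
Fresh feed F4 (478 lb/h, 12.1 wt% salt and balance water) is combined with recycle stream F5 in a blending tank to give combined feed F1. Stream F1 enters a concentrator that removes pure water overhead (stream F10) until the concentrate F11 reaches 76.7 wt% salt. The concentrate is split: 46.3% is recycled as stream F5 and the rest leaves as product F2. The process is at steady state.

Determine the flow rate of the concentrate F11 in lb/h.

140.4 lb/h

Overall salt balance (none leaves overhead): salt in fresh feed = salt in product, i.e. 478×0.121 = (1−0.463)·F11·0.767.
F11 = 57.838/(0.767×0.537) = 140.42 lb/h.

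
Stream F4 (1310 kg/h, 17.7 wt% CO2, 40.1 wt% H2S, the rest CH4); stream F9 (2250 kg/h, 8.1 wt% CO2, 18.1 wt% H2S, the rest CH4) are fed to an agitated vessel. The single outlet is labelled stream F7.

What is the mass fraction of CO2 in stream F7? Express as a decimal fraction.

0.116

Total flow out = 1310 + 2250 = 3560 kg/h.
CO2 in = 1310×0.177 + 2250×0.081 = 414.12 kg/h.
CO2 mass fraction in F7 = 414.12/3560 = 0.116.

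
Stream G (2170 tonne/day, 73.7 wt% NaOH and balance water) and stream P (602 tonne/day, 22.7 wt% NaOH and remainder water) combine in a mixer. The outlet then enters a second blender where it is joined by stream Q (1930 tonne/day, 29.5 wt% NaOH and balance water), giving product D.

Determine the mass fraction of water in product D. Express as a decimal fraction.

Overall, product flow = 4702 tonne/day.
water in = 2170×0.263 + 602×0.773 + 1930×0.705 = 2396.7 tonne/day.
water fraction in D = 0.5097.

0.5097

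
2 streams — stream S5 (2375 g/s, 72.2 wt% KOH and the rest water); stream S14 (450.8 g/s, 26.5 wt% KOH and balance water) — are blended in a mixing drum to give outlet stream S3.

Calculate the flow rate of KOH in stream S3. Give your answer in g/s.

1834 g/s

KOH out = KOH in = 2375×0.722 + 450.8×0.265 = 1834.2 g/s.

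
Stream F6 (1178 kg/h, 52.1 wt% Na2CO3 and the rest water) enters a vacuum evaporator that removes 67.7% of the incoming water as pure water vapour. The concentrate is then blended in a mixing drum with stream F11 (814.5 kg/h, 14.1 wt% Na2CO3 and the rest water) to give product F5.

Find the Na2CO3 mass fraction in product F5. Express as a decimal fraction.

Vapour removed = 0.677×0.479×1178 = 382.01 kg/h; concentrate = 795.99 kg/h.
Na2CO3 reaching the mixer = 613.74 (from concentrate) + 814.5×0.141 = 728.58 kg/h.
Product flow = 795.99 + 814.5 = 1610.5 kg/h; Na2CO3 fraction = 0.452.

0.452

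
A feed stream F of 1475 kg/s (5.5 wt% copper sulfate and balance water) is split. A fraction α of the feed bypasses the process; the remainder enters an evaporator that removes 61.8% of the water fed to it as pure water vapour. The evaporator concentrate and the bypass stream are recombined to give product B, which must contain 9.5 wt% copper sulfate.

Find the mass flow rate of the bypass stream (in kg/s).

411.6 kg/s

All 1475×0.055 = 81.125 kg/s of copper sulfate reaches B, so B = 81.125/0.095 = 853.95 kg/s and vapour = 621.05 kg/s.
The evaporator receives (1−α)·1475 of feed at 0.945 water and removes 0.618 of that water:
0.618×0.945×(1−α)×1475 = 621.05
(1−α) = 621.05/861.41 = 0.7210;  α = 0.2790.
Bypass flow = 0.2790×1475 = 411.57 kg/s.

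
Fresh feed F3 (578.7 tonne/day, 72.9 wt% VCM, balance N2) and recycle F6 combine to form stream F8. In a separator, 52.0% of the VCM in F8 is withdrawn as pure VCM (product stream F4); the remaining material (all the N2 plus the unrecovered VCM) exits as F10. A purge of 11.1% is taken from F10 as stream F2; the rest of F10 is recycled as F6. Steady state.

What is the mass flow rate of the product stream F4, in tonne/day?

VCM in F8: m_A = 578.7×0.729 + (1−0.111)·(1−0.520)·m_A, so m_A = 421.87/0.5733 = 735.89 tonne/day.
Product F4 = 0.520×735.89 = 382.66 tonne/day.

382.7 tonne/day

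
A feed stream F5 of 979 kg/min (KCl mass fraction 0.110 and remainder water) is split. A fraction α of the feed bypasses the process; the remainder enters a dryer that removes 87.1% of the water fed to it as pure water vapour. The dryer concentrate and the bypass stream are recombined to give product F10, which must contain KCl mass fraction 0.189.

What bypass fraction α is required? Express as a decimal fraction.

0.461

All 979×0.110 = 107.69 kg/min of KCl reaches F10, so F10 = 107.69/0.189 = 569.79 kg/min and vapour = 409.21 kg/min.
The evaporator receives (1−α)·979 of feed at 0.890 water and removes 0.871 of that water:
0.871×0.890×(1−α)×979 = 409.21
(1−α) = 409.21/758.91 = 0.5392;  α = 0.4608.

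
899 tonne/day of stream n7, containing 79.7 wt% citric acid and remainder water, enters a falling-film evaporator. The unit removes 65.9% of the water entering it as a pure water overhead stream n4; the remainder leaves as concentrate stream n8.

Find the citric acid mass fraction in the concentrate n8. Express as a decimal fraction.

citric acid is not removed: 899×0.797 = 716.5 tonne/day of citric acid enters n8.
water entering = 899×0.203 = 182.5 tonne/day; overhead removed = 0.659×182.5 = 120.27 tonne/day.
Concentrate = 899 − 120.27 = 778.73 tonne/day.
Mass fraction = 716.5/778.73 = 0.9201.

0.9201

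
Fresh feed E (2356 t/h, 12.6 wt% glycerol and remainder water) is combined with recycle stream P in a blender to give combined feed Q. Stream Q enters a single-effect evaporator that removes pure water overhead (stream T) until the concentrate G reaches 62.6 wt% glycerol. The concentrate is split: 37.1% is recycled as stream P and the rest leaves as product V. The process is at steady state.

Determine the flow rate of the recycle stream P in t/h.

Overall glycerol balance (none leaves overhead): glycerol in fresh feed = glycerol in product, i.e. 2356×0.126 = (1−0.371)·G·0.626.
G = 296.86/(0.626×0.629) = 753.91 t/h.
Recycle P = 0.371×753.91 = 279.7 t/h.

279.7 t/h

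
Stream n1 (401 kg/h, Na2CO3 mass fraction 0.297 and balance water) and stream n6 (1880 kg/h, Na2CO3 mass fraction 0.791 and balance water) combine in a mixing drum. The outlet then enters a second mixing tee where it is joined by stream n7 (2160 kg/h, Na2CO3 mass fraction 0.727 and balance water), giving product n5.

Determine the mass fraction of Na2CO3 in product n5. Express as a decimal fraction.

Overall, product flow = 4441 kg/h.
Na2CO3 in = 401×0.297 + 1880×0.791 + 2160×0.727 = 3176.5 kg/h.
Na2CO3 fraction in n5 = 0.715.

0.715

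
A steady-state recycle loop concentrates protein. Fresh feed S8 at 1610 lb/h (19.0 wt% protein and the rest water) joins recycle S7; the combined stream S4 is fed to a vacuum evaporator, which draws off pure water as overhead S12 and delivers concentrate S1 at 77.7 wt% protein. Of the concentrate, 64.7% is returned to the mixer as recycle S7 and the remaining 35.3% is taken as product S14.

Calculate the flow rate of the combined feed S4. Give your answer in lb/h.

Overall protein balance (none leaves overhead): protein in fresh feed = protein in product, i.e. 1610×0.190 = (1−0.647)·S1·0.777.
S1 = 305.9/(0.777×0.353) = 1115.3 lb/h.
Recycle S7 = 0.647×1115.3 = 721.59 lb/h.
Combined feed S4 = 1610 + 721.59 = 2331.6 lb/h.

2332 lb/h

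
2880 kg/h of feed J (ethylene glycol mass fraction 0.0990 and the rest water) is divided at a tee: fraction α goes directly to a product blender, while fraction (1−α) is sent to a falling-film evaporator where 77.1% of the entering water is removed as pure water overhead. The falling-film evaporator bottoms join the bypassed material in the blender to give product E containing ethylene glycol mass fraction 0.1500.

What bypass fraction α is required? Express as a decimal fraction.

All 2880×0.099 = 285.12 kg/h of ethylene glycol reaches E, so E = 285.12/0.150 = 1900.8 kg/h and vapour = 979.2 kg/h.
The evaporator receives (1−α)·2880 of feed at 0.901 water and removes 0.771 of that water:
0.771×0.901×(1−α)×2880 = 979.2
(1−α) = 979.2/2000.7 = 0.4894;  α = 0.5106.

0.511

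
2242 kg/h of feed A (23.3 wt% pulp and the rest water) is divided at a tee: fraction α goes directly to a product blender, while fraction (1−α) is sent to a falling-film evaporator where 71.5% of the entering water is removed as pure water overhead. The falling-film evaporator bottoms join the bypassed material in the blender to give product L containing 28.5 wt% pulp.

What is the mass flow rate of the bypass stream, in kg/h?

All 2242×0.233 = 522.39 kg/h of pulp reaches L, so L = 522.39/0.285 = 1832.9 kg/h and vapour = 409.07 kg/h.
The evaporator receives (1−α)·2242 of feed at 0.767 water and removes 0.715 of that water:
0.715×0.767×(1−α)×2242 = 409.07
(1−α) = 409.07/1229.5 = 0.3327;  α = 0.6673.
Bypass flow = 0.6673×2242 = 1496.1 kg/h.

1496 kg/h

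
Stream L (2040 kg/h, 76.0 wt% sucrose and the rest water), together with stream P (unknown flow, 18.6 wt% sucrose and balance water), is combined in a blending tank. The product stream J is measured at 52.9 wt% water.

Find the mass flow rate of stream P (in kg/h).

Let P be the unknown flow. Total out = 2040 + P.
water balance: 489.6 + 0.814·P = 0.529·(2040 + P)
(0.814 − 0.529)·P = 0.529×2040 − 489.6 = 589.56
P = 589.56 / 0.285 = 2068.6 kg/h

2069 kg/h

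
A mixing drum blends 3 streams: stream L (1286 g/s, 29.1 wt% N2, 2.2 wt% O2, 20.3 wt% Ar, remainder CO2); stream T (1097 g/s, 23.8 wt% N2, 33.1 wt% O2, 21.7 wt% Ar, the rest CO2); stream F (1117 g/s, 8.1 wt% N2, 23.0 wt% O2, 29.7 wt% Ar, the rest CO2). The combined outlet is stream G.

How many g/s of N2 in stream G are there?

725.8 g/s

N2 out = N2 in = 1286×0.291 + 1097×0.238 + 1117×0.081 = 725.79 g/s.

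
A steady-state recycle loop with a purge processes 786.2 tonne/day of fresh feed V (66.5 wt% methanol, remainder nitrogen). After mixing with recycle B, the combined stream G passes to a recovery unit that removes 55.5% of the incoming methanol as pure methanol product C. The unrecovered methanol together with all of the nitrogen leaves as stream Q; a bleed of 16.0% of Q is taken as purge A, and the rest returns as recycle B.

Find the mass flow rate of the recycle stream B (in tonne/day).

nitrogen enters only via V and leaves only via the purge: 786.2×0.335 = 0.160×(nitrogen in Q), and the recovery unit passes all nitrogen, so nitrogen in G = nitrogen in Q = 1646.1 tonne/day.
methanol in G: m_A = 786.2×0.665 + (1−0.160)·(1−0.555)·m_A, so m_A = 522.82/0.6262 = 834.91 tonne/day.
Q = (1−0.555)×834.91 + 1646.1 = 2017.6 tonne/day.
Recycle B = (1−0.160)×2017.6 = 1694.8 tonne/day.

1695 tonne/day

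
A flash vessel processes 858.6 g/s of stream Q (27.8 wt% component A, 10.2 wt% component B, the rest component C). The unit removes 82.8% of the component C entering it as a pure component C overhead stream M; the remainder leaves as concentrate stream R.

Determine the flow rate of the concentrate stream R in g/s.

417.8 g/s

component C entering = 858.6×0.620 = 532.33 g/s; overhead removed = 0.828×532.33 = 440.77 g/s.
Concentrate = 858.6 − 440.77 = 417.83 g/s.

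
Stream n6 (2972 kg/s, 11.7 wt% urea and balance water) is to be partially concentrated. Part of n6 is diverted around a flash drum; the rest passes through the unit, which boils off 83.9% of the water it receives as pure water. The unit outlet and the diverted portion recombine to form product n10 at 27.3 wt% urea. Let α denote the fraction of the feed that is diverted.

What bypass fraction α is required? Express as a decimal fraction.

All 2972×0.117 = 347.72 kg/s of urea reaches n10, so n10 = 347.72/0.273 = 1273.7 kg/s and vapour = 1698.3 kg/s.
The evaporator receives (1−α)·2972 of feed at 0.883 water and removes 0.839 of that water:
0.839×0.883×(1−α)×2972 = 1698.3
(1−α) = 1698.3/2201.8 = 0.7713;  α = 0.2287.

0.229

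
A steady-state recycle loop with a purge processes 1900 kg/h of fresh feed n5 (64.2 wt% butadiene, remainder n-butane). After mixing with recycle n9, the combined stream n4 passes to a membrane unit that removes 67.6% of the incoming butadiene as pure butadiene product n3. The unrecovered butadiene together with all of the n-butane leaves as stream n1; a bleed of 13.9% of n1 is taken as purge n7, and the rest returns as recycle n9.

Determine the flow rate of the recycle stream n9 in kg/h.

n-butane enters only via n5 and leaves only via the purge: 1900×0.358 = 0.139×(n-butane in n1), and the membrane unit passes all n-butane, so n-butane in n4 = n-butane in n1 = 4893.5 kg/h.
butadiene in n4: m_A = 1900×0.642 + (1−0.139)·(1−0.676)·m_A, so m_A = 1219.8/0.7210 = 1691.7 kg/h.
n1 = (1−0.676)×1691.7 + 4893.5 = 5441.6 kg/h.
Recycle n9 = (1−0.139)×5441.6 = 4685.3 kg/h.

4685 kg/h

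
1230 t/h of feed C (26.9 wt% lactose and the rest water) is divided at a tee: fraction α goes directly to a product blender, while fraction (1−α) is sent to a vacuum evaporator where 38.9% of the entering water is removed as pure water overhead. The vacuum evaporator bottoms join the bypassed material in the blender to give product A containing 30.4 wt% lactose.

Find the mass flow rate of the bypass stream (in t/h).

732 t/h

All 1230×0.269 = 330.87 t/h of lactose reaches A, so A = 330.87/0.304 = 1088.4 t/h and vapour = 141.61 t/h.
The evaporator receives (1−α)·1230 of feed at 0.731 water and removes 0.389 of that water:
0.389×0.731×(1−α)×1230 = 141.61
(1−α) = 141.61/349.76 = 0.4049;  α = 0.5951.
Bypass flow = 0.5951×1230 = 732 t/h.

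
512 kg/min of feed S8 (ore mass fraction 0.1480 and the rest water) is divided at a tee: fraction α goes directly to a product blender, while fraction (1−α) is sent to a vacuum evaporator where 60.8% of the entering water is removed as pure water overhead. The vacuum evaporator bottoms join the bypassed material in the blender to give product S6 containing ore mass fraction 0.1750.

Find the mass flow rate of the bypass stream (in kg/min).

359.5 kg/min

All 512×0.148 = 75.776 kg/min of ore reaches S6, so S6 = 75.776/0.175 = 433.01 kg/min and vapour = 78.994 kg/min.
The evaporator receives (1−α)·512 of feed at 0.852 water and removes 0.608 of that water:
0.608×0.852×(1−α)×512 = 78.994
(1−α) = 78.994/265.22 = 0.2978;  α = 0.7022.
Bypass flow = 0.7022×512 = 359.51 kg/min.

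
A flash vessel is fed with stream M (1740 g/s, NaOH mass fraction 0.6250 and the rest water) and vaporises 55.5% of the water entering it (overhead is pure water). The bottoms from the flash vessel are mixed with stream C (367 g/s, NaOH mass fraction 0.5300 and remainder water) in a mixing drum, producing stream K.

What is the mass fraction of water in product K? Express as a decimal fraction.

Vapour removed = 0.555×0.375×1740 = 362.14 g/s; concentrate = 1377.9 g/s.
water reaching the mixer = 290.36 (from concentrate) + 367×0.470 = 462.85 g/s.
Product flow = 1377.9 + 367 = 1744.9 g/s; water fraction = 0.2653.

0.2653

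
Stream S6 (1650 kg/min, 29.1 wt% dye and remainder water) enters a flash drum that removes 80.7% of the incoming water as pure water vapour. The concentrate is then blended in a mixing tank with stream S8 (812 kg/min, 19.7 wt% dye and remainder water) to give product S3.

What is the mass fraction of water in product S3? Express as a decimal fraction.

Vapour removed = 0.807×0.709×1650 = 944.07 kg/min; concentrate = 705.93 kg/min.
water reaching the mixer = 225.78 (from concentrate) + 812×0.803 = 877.82 kg/min.
Product flow = 705.93 + 812 = 1517.9 kg/min; water fraction = 0.578.

0.578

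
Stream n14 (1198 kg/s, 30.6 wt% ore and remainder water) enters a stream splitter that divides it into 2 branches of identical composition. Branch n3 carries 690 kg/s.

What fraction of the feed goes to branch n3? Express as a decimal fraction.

Fraction to n3 = 690/1198 = 0.5760.

0.576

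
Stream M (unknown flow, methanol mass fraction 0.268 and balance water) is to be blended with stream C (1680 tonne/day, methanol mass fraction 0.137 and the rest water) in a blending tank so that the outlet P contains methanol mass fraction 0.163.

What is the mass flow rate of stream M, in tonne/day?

416 tonne/day

Let M be the unknown flow. Total out = 1680 + M.
methanol balance: 230.16 + 0.268·M = 0.163·(1680 + M)
(0.268 − 0.163)·M = 0.163×1680 − 230.16 = 43.68
M = 43.68 / 0.105 = 416 tonne/day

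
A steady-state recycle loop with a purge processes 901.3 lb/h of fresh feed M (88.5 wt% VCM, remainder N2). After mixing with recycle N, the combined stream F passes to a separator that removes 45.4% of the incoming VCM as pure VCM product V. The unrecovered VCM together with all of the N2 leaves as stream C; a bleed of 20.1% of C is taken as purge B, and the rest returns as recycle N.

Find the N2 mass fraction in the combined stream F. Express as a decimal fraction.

N2 enters only via M and leaves only via the purge: 901.3×0.115 = 0.201×(N2 in C), and the separator passes all N2, so N2 in F = N2 in C = 515.67 lb/h.
VCM in F: m_A = 901.3×0.885 + (1−0.201)·(1−0.454)·m_A, so m_A = 797.65/0.5637 = 1414.9 lb/h.
F = 1414.9 + 515.67 = 1930.6 lb/h.
N2 fraction in F = 515.67/1930.6 = 0.2671.

0.2671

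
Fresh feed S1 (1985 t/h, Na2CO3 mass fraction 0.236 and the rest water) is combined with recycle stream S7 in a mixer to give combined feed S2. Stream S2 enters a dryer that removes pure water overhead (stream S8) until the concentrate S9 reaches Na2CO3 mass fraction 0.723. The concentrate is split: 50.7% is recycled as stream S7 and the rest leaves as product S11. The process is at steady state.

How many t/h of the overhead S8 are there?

Overall Na2CO3 balance (none leaves overhead): Na2CO3 in fresh feed = Na2CO3 in product, i.e. 1985×0.236 = (1−0.507)·S9·0.723.
S9 = 468.46/(0.723×0.493) = 1314.3 t/h.
Recycle S7 = 0.507×1314.3 = 666.34 t/h.
Combined feed S2 = 1985 + 666.34 = 2651.3 t/h.
Overhead S8 = S2 − S9 = 2651.3 − 1314.3 = 1337.1 t/h.

1337 t/h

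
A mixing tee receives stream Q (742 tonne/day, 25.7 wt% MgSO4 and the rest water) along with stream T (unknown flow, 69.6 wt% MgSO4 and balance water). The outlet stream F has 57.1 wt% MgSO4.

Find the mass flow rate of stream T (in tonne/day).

1864 tonne/day

Let T be the unknown flow. Total out = 742 + T.
MgSO4 balance: 190.69 + 0.696·T = 0.571·(742 + T)
(0.696 − 0.571)·T = 0.571×742 − 190.69 = 232.99
T = 232.99 / 0.125 = 1863.9 tonne/day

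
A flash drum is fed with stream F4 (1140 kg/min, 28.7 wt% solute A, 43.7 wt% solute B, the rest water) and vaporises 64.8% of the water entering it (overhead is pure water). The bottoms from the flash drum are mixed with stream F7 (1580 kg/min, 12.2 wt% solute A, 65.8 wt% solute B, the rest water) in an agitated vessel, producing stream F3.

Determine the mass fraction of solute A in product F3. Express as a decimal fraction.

Vapour removed = 0.648×0.276×1140 = 203.89 kg/min; concentrate = 936.11 kg/min.
solute A reaching the mixer = 327.18 (from concentrate) + 1580×0.122 = 519.94 kg/min.
Product flow = 936.11 + 1580 = 2516.1 kg/min; solute A fraction = 0.2066.

0.2066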